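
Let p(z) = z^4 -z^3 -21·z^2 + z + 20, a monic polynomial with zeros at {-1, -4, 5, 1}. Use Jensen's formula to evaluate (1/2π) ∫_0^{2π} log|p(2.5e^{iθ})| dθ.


Zeros: -4, -1, 1, 5; r = 2.5.
Inside |z| < r: -1, 1. Outside (|z| ≥ r): -4, 5.
p(0) = 20, so log|p(0)| = log(20) = 2.9957.
Apply Jensen: I(r) = log|p(0)| + Σ_k log(r/|z_k|), summed over zeros inside |z| < r.
  log(r/|z_k|) for z_k = -1: log(2.5/1) = 0.9163
  log(r/|z_k|) for z_k = 1: log(2.5/1) = 0.9163
  Outside zeros (-4, 5) contribute nothing to the Jensen sum.
Sum over inside zeros: 1.8326.
I(r) = log|p(0)| + (inside sum) = 2.9957 + 1.8326 = 4.8283.
Note: since some zeros are outside |z| ≤ r, the simplified n·log(r) form does NOT apply — only the inside zeros contribute.

I(r) ≈ 4.8283.


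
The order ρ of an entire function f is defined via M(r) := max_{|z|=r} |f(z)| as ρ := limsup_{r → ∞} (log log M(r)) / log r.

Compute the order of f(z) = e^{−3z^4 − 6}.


|e^{−3z^4 − 6}| = e^{Re(-3·z^4) + -6} ≤ e^{3|z|^4 + -6} = e^{3r^4 + -6} on |z| = r, so ρ ≤ 4. Choosing z on |z|=r so that -3·z^4 is real positive (always possible by picking arg z appropriately) gives |f(z)| = e^{3r^4 + -6}, matching the bound. The additive constant -6 does not affect log log M(r) ~ 4·log r. Hence ρ = 4.
Therefore ρ = 4.

Order ρ = 4.


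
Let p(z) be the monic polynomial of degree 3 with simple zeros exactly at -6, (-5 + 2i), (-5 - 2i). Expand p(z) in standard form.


The polynomial is p(z) = ∏_{α ∈ S} (z − α), where S = {-6, (-5 + 2i), (-5 - 2i)}.
Expanding the product yields: p(z) = z^3 + 16·z^2 + 89·z + 174.
Note conjugate pairs combine to real quadratics: (z − (-5+2i))(z − (-5−2i)) = z² + 10z + 29.
The resulting polynomial has degree 3 and real coefficients as required.

p(z) = z^3 + 16·z^2 + 89·z + 174.


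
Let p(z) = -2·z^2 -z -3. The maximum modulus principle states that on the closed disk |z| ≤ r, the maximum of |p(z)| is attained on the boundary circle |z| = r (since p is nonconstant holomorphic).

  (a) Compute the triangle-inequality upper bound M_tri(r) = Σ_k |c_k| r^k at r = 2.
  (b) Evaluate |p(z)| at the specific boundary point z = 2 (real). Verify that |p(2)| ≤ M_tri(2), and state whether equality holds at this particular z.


Coefficients: c_0 = -3, c_1 = -1, c_2 = -2. Radius r = 2.
Part (a). Triangle bound: M_tri(r) = Σ_k |c_k| r^k
  = |-3|·2^0 + |-1|·2^1 + |-2|·2^2
  = 3 + 2 + 8 = 13.
This bounds M(r) := max_{|z|=r} |p(z)| from above; equality holds iff all terms c_k z^k can be made to align in phase at a single z on |z|=r.
Part (b). At z = 2 (real, on the circle |z| = r):
  p(2) = (-3)·2^0 + (-1)·2^1 + (-2)·2^2 = -13.
  |p(2)| = 13.
Since all nonzero coefficients share the same sign, |p(2)| = 13 = M_tri(2); the triangle bound is attained at z = 2, so in fact M(r) = 13.

M_tri(2) = 13; |p(2)| = 13; equality at z=2: yes.


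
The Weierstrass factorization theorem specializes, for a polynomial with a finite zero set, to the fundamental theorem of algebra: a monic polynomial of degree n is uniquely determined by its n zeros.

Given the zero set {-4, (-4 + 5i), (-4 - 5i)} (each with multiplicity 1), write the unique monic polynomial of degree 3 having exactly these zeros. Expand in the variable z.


The polynomial is p(z) = ∏_{α ∈ S} (z − α), where S = {-4, (-4 + 5i), (-4 - 5i)}.
Expanding the product yields: p(z) = z^3 + 12·z^2 + 73·z + 164.
Note conjugate pairs combine to real quadratics: (z − (-4+5i))(z − (-4−5i)) = z² + 8z + 41.
The resulting polynomial has degree 3 and real coefficients as required.

p(z) = z^3 + 12·z^2 + 73·z + 164.


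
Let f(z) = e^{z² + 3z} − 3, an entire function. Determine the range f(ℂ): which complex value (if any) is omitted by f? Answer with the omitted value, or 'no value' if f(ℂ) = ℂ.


Little Picard bounds the complement of f(ℂ) to at most one point.
The exponent g(z) = z² + 3z is a nonconstant polynomial, hence surjective onto ℂ. So e^{g(z)} takes every value in {e^w : w ∈ ℂ} = ℂ ∖ {0}. Adding -3 shifts the range to ℂ ∖ {-3}. f omits exactly -3.

Omitted value: -3.


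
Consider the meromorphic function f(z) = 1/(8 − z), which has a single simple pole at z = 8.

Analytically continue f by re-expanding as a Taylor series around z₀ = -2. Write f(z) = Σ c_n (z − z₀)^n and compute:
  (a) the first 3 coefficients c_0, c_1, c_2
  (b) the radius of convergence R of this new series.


Let w = z − z₀, so z = z₀ + w.
Then 8 − z = 8 − (z₀ + w) = (8 − z₀) − w = 10 − w.
f(z) = 1/(10 − w) = (1/(10)) · 1/(1 − w/(10)) = Σ_{n≥0} w^n / (10)^(n+1).
So c_n = 1/(10)^(n+1):
  c_0 = 1/(10)^1 = 1/10.
  c_1 = 1/(10)^2 = 1/100.
  c_2 = 1/(10)^3 = 1/1000.
The series is valid for |w/d| < 1, i.e. |z − z₀| < |d|.
Radius of convergence: R = |8 − z₀| = |10| = 10 (distance from z₀ to the singularity z = 8).

c_0 = 1/10, c_1 = 1/100, c_2 = 1/1000; R = 10.


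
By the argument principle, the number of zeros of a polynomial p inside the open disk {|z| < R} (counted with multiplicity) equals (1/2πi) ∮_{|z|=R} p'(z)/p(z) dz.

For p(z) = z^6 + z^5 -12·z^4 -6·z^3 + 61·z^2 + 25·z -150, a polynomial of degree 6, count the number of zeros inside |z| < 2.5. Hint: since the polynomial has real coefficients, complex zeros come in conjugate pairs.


The zeros of p are: 2, (2 + 1i), (2 - 1i), (-2 + 1i), (-2 - 1i), -3.
Their magnitudes are: 2, 2.236, 2.236, 2.236, 2.236, 3.
Zeros with |z| < R = 2.5: 2, (2 + 1i), (2 - 1i), (-2 + 1i), (-2 - 1i).
Count = 5.
By the argument principle, (1/2πi) ∮_{|z|=R} p'(z)/p(z) dz equals exactly this count.

Number of zeros inside |z| < 2.5: 5.


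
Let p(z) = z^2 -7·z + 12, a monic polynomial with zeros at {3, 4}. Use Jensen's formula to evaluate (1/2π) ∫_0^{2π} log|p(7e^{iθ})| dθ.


Zeros: 3, 4; r = 7.
Inside |z| < r: 3, 4. Outside (|z| ≥ r): ∅.
p(0) = 12, so log|p(0)| = log(12) = 2.4849.
Apply Jensen: I(r) = log|p(0)| + Σ_k log(r/|z_k|), summed over zeros inside |z| < r.
  log(r/|z_k|) for z_k = 3: log(7/3) = 0.8473
  log(r/|z_k|) for z_k = 4: log(7/4) = 0.5596
Sum over inside zeros: 1.4069.
I(r) = log|p(0)| + (inside sum) = 2.4849 + 1.4069 = 3.8918.
Closed form (all zeros inside, monic): I(r) = n·log(r) = 2·log(7) = 3.8918. ✓

I(r) ≈ 3.8918.


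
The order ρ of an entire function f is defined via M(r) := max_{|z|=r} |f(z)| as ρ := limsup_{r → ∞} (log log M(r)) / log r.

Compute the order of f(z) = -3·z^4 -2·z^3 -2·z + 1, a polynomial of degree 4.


|f(z)| ≤ Σ|c_k|·r^k = O(r^4) as r → ∞. Polynomial growth is O(e^{r^ε}) for every ε > 0 (since r^4/e^{r^ε} → 0), so ρ ≤ ε for all ε > 0, i.e. ρ = 0. Every nonconstant polynomial has order 0.
Therefore ρ = 0.

Order ρ = 0.


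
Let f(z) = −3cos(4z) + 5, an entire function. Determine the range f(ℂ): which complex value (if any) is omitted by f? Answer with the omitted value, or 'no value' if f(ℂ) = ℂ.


Little Picard bounds the complement of f(ℂ) to at most one point.
cos is entire and surjective onto ℂ: for every w ∈ ℂ, cos(ζ) = w has a solution ζ ∈ ℂ (e.g., via the complex inverse arccos). With ζ = 4z this gives z = ζ/(4). Then -3·cos(4z) takes every value in -3·ℂ = ℂ, and adding 5 is a bijection of ℂ. So f is surjective and omits no value. (Note: only on the real line is cos bounded by [−1, 1].)

Omitted value: no value.


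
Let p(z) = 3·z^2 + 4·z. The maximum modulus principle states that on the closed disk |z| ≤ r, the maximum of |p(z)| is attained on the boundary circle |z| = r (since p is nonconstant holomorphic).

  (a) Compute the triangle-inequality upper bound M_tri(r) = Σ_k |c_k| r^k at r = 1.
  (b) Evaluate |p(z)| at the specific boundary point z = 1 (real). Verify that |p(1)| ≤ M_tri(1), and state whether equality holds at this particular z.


Coefficients: c_0 = 0, c_1 = 4, c_2 = 3. Radius r = 1.
Part (a). Triangle bound: M_tri(r) = Σ_k |c_k| r^k
  = |0|·1^0 + |4|·1^1 + |3|·1^2
  = 0 + 4 + 3 = 7.
This bounds M(r) := max_{|z|=r} |p(z)| from above; equality holds iff all terms c_k z^k can be made to align in phase at a single z on |z|=r.
Part (b). At z = 1 (real, on the circle |z| = r):
  p(1) = (0)·1^0 + (4)·1^1 + (3)·1^2 = 7.
  |p(1)| = 7.
Since all nonzero coefficients share the same sign, |p(1)| = 7 = M_tri(1); the triangle bound is attained at z = 1, so in fact M(r) = 7.

M_tri(1) = 7; |p(1)| = 7; equality at z=1: yes.


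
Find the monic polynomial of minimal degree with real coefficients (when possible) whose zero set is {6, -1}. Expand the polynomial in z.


The polynomial is p(z) = ∏_{α ∈ S} (z − α), where S = {6, -1}.
Expanding the product yields: p(z) = z^2 -5·z -6.
The resulting polynomial has degree 2 and real coefficients as required.

p(z) = z^2 -5·z -6.


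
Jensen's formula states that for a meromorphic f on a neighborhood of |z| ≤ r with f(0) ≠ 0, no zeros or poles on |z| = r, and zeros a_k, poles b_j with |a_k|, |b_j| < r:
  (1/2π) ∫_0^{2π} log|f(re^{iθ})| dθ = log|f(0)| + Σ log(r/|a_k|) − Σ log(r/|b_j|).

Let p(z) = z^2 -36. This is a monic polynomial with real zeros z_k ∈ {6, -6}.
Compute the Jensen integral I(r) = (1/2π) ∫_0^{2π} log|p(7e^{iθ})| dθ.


Zeros: -6, 6; r = 7.
Inside |z| < r: -6, 6. Outside (|z| ≥ r): ∅.
p(0) = -36, so log|p(0)| = log(36) = 3.5835.
Apply Jensen: I(r) = log|p(0)| + Σ_k log(r/|z_k|), summed over zeros inside |z| < r.
  log(r/|z_k|) for z_k = 6: log(7/6) = 0.1542
  log(r/|z_k|) for z_k = -6: log(7/6) = 0.1542
Sum over inside zeros: 0.3083.
I(r) = log|p(0)| + (inside sum) = 3.5835 + 0.3083 = 3.8918.
Closed form (all zeros inside, monic): I(r) = n·log(r) = 2·log(7) = 3.8918. ✓

I(r) ≈ 3.8918.


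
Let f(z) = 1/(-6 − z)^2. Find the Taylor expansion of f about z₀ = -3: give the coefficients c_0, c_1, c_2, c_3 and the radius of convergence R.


Let w = z − z₀, so z = z₀ + w.
Then -6 − z = -6 − (z₀ + w) = (-6 − z₀) − w = -3 − w.
f(z) = 1/(-3 − w)^2 = (1/(-3)^2) · (1 − w/(-3))^{−2}.
By the binomial series (1−u)^{−2} = Σ_{n≥0} C(n+1, 1) u^n for |u|<1, with u = w/(-3):
  c_n = C(n+1, 1) / (-3)^(n+2).
  c_0 = 1/(-3)^2 = 1/9.
  c_1 = 2/(-3)^3 = -2/27.
  c_2 = 3/(-3)^4 = 1/27.
  c_3 = 4/(-3)^5 = -4/243.
The series is valid for |w/d| < 1, i.e. |z − z₀| < |d|.
Radius of convergence: R = |-6 − z₀| = |-3| = 3 (distance from z₀ to the singularity z = -6).

c_0 = 1/9, c_1 = -2/27, c_2 = 1/27, c_3 = -4/243; R = 3.


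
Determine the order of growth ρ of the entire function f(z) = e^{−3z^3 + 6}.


|e^{−3z^3 + 6}| = e^{Re(-3·z^3) + 6} ≤ e^{3|z|^3 + 6} = e^{3r^3 + 6} on |z| = r, so ρ ≤ 3. Choosing z on |z|=r so that -3·z^3 is real positive (always possible by picking arg z appropriately) gives |f(z)| = e^{3r^3 + 6}, matching the bound. The additive constant 6 does not affect log log M(r) ~ 3·log r. Hence ρ = 3.
Therefore ρ = 3.

Order ρ = 3.


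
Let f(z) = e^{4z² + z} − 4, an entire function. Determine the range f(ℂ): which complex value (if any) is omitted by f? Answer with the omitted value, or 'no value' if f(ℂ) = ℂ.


Little Picard bounds the complement of f(ℂ) to at most one point.
The exponent g(z) = 4z² + z is a nonconstant polynomial, hence surjective onto ℂ. So e^{g(z)} takes every value in {e^w : w ∈ ℂ} = ℂ ∖ {0}. Adding -4 shifts the range to ℂ ∖ {-4}. f omits exactly -4.

Omitted value: -4.


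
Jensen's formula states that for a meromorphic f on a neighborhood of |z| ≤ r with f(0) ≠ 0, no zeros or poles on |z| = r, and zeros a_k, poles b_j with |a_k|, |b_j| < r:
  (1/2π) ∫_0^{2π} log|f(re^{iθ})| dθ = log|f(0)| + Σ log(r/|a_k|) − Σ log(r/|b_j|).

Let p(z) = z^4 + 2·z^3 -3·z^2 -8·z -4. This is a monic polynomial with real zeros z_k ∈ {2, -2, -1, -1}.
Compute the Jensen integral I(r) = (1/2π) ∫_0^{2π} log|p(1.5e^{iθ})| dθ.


Zeros: -2, -1, -1, 2; r = 1.5.
Inside |z| < r: -1, -1. Outside (|z| ≥ r): -2, 2.
p(0) = -4, so log|p(0)| = log(4) = 1.3863.
Apply Jensen: I(r) = log|p(0)| + Σ_k log(r/|z_k|), summed over zeros inside |z| < r.
  log(r/|z_k|) for z_k = -1: log(1.5/1) = 0.4055
  log(r/|z_k|) for z_k = -1: log(1.5/1) = 0.4055
  Outside zeros (-2, 2) contribute nothing to the Jensen sum.
Sum over inside zeros: 0.8109.
I(r) = log|p(0)| + (inside sum) = 1.3863 + 0.8109 = 2.1972.
Note: since some zeros are outside |z| ≤ r, the simplified n·log(r) form does NOT apply — only the inside zeros contribute.

I(r) ≈ 2.1972.


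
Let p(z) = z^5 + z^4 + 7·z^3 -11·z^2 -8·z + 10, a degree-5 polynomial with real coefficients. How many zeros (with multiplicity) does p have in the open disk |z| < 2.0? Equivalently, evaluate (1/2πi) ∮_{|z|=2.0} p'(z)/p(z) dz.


The zeros of p are: 1, -1, 1, (-1 + 3i), (-1 - 3i).
Their magnitudes are: 1, 1, 1, 3.162, 3.162.
Zeros with |z| < R = 2.0: 1, -1, 1.
Count = 3.
By the argument principle, (1/2πi) ∮_{|z|=R} p'(z)/p(z) dz equals exactly this count.

Number of zeros inside |z| < 2.0: 3.


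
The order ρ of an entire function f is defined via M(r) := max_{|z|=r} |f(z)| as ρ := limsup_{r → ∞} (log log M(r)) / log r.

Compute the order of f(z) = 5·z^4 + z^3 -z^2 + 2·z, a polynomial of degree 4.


|f(z)| ≤ Σ|c_k|·r^k = O(r^4) as r → ∞. Polynomial growth is O(e^{r^ε}) for every ε > 0 (since r^4/e^{r^ε} → 0), so ρ ≤ ε for all ε > 0, i.e. ρ = 0. Every nonconstant polynomial has order 0.
Therefore ρ = 0.

Order ρ = 0.


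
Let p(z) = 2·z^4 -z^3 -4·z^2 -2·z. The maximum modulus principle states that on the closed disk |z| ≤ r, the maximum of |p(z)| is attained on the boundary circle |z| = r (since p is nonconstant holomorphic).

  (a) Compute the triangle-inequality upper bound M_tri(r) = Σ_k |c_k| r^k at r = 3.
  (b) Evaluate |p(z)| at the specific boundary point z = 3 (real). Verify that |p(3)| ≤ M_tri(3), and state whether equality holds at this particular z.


Coefficients: c_0 = 0, c_1 = -2, c_2 = -4, c_3 = -1, c_4 = 2. Radius r = 3.
Part (a). Triangle bound: M_tri(r) = Σ_k |c_k| r^k
  = |0|·3^0 + |-2|·3^1 + |-4|·3^2 + |-1|·3^3 + |2|·3^4
  = 0 + 6 + 36 + 27 + 162 = 231.
This bounds M(r) := max_{|z|=r} |p(z)| from above; equality holds iff all terms c_k z^k can be made to align in phase at a single z on |z|=r.
Part (b). At z = 3 (real, on the circle |z| = r):
  p(3) = (0)·3^0 + (-2)·3^1 + (-4)·3^2 + (-1)·3^3 + (2)·3^4 = 93.
  |p(3)| = 93.
Check: |p(3)| = 93 ≤ 231 = M_tri(3). ✓ Equality does not hold at z = 3 (the coefficients have mixed signs, so the terms do not all align in phase there).

M_tri(3) = 231; |p(3)| = 93; equality at z=3: no.


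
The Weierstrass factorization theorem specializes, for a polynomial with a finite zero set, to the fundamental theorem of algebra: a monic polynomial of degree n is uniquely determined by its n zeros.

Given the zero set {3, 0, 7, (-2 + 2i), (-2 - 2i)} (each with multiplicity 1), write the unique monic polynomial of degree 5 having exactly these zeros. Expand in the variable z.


The polynomial is p(z) = ∏_{α ∈ S} (z − α), where S = {3, 0, 7, (-2 + 2i), (-2 - 2i)}.
Expanding the product yields: p(z) = z^5 -6·z^4 -11·z^3 + 4·z^2 + 168·z.
Note conjugate pairs combine to real quadratics: (z − (-2+2i))(z − (-2−2i)) = z² + 4z + 8.
The resulting polynomial has degree 5 and real coefficients as required.

p(z) = z^5 -6·z^4 -11·z^3 + 4·z^2 + 168·z.


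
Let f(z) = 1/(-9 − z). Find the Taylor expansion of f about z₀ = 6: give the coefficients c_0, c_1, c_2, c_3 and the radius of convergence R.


Let w = z − z₀, so z = z₀ + w.
Then -9 − z = -9 − (z₀ + w) = (-9 − z₀) − w = -15 − w.
f(z) = 1/(-15 − w) = (1/(-15)) · 1/(1 − w/(-15)) = Σ_{n≥0} w^n / (-15)^(n+1).
So c_n = 1/(-15)^(n+1):
  c_0 = 1/(-15)^1 = -1/15.
  c_1 = 1/(-15)^2 = 1/225.
  c_2 = 1/(-15)^3 = -1/3375.
  c_3 = 1/(-15)^4 = 1/50625.
The series is valid for |w/d| < 1, i.e. |z − z₀| < |d|.
Radius of convergence: R = |-9 − z₀| = |-15| = 15 (distance from z₀ to the singularity z = -9).

c_0 = -1/15, c_1 = 1/225, c_2 = -1/3375, c_3 = 1/50625; R = 15.


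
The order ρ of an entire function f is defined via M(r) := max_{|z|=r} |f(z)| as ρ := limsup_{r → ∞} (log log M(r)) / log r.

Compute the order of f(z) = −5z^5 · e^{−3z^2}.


M(r) = max_{|z|=r} |-5|·|z|^5·|e^{−3z^2}| = 5·r^5 · e^{3r^2} (the factors attain their maxima compatibly on |z|=r). Then log M(r) = log 5 + 5·log r + 3r^2, dominated by the last term, so log log M(r) ~ 2·log r. The polynomial factor -5z^5 contributes only a log r term and does not affect the order. ρ = 2.
Therefore ρ = 2.

Order ρ = 2.


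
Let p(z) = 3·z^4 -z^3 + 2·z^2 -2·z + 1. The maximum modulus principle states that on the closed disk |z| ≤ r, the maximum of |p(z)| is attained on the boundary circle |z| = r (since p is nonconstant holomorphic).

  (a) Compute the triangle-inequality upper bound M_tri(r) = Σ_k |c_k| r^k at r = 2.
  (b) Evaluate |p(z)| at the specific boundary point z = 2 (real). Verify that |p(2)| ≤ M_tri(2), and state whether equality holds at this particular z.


Coefficients: c_0 = 1, c_1 = -2, c_2 = 2, c_3 = -1, c_4 = 3. Radius r = 2.
Part (a). Triangle bound: M_tri(r) = Σ_k |c_k| r^k
  = |1|·2^0 + |-2|·2^1 + |2|·2^2 + |-1|·2^3 + |3|·2^4
  = 1 + 4 + 8 + 8 + 48 = 69.
This bounds M(r) := max_{|z|=r} |p(z)| from above; equality holds iff all terms c_k z^k can be made to align in phase at a single z on |z|=r.
Part (b). At z = 2 (real, on the circle |z| = r):
  p(2) = (1)·2^0 + (-2)·2^1 + (2)·2^2 + (-1)·2^3 + (3)·2^4 = 45.
  |p(2)| = 45.
Check: |p(2)| = 45 ≤ 69 = M_tri(2). ✓ Equality does not hold at z = 2 (the coefficients have mixed signs, so the terms do not all align in phase there).

M_tri(2) = 69; |p(2)| = 45; equality at z=2: no.


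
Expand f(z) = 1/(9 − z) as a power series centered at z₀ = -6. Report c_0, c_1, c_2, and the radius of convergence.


Let w = z − z₀, so z = z₀ + w.
Then 9 − z = 9 − (z₀ + w) = (9 − z₀) − w = 15 − w.
f(z) = 1/(15 − w) = (1/(15)) · 1/(1 − w/(15)) = Σ_{n≥0} w^n / (15)^(n+1).
So c_n = 1/(15)^(n+1):
  c_0 = 1/(15)^1 = 1/15.
  c_1 = 1/(15)^2 = 1/225.
  c_2 = 1/(15)^3 = 1/3375.
The series is valid for |w/d| < 1, i.e. |z − z₀| < |d|.
Radius of convergence: R = |9 − z₀| = |15| = 15 (distance from z₀ to the singularity z = 9).

c_0 = 1/15, c_1 = 1/225, c_2 = 1/3375; R = 15.


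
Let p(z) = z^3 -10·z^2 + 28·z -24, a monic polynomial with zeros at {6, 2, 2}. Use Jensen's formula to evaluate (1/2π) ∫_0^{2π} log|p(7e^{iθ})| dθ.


Zeros: 2, 2, 6; r = 7.
Inside |z| < r: 2, 2, 6. Outside (|z| ≥ r): ∅.
p(0) = -24, so log|p(0)| = log(24) = 3.1781.
Apply Jensen: I(r) = log|p(0)| + Σ_k log(r/|z_k|), summed over zeros inside |z| < r.
  log(r/|z_k|) for z_k = 6: log(7/6) = 0.1542
  log(r/|z_k|) for z_k = 2: log(7/2) = 1.2528
  log(r/|z_k|) for z_k = 2: log(7/2) = 1.2528
Sum over inside zeros: 2.6597.
I(r) = log|p(0)| + (inside sum) = 3.1781 + 2.6597 = 5.8377.
Closed form (all zeros inside, monic): I(r) = n·log(r) = 3·log(7) = 5.8377. ✓

I(r) ≈ 5.8377.


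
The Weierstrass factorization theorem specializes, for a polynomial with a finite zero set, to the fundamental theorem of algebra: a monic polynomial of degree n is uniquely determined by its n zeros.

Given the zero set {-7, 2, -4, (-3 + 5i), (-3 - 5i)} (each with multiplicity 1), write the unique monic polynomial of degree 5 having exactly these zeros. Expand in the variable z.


The polynomial is p(z) = ∏_{α ∈ S} (z − α), where S = {-7, 2, -4, (-3 + 5i), (-3 - 5i)}.
Expanding the product yields: p(z) = z^5 + 15·z^4 + 94·z^3 + 286·z^2 -132·z -1904.
Note conjugate pairs combine to real quadratics: (z − (-3+5i))(z − (-3−5i)) = z² + 6z + 34.
The resulting polynomial has degree 5 and real coefficients as required.

p(z) = z^5 + 15·z^4 + 94·z^3 + 286·z^2 -132·z -1904.


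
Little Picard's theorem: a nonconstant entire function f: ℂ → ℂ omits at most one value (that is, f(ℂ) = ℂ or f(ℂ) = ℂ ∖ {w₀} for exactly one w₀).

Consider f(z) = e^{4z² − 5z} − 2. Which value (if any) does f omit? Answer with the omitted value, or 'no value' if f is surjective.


Little Picard bounds the complement of f(ℂ) to at most one point.
The exponent g(z) = 4z² − 5z is a nonconstant polynomial, hence surjective onto ℂ. So e^{g(z)} takes every value in {e^w : w ∈ ℂ} = ℂ ∖ {0}. Adding -2 shifts the range to ℂ ∖ {-2}. f omits exactly -2.

Omitted value: -2.


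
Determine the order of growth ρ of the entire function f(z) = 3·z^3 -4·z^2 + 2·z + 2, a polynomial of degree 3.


|f(z)| ≤ Σ|c_k|·r^k = O(r^3) as r → ∞. Polynomial growth is O(e^{r^ε}) for every ε > 0 (since r^3/e^{r^ε} → 0), so ρ ≤ ε for all ε > 0, i.e. ρ = 0. Every nonconstant polynomial has order 0.
Therefore ρ = 0.

Order ρ = 0.


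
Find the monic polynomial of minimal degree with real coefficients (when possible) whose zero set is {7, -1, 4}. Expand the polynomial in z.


The polynomial is p(z) = ∏_{α ∈ S} (z − α), where S = {7, -1, 4}.
Expanding the product yields: p(z) = z^3 -10·z^2 + 17·z + 28.
The resulting polynomial has degree 3 and real coefficients as required.

p(z) = z^3 -10·z^2 + 17·z + 28.


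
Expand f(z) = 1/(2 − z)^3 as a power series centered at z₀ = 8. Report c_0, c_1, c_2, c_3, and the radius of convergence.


Let w = z − z₀, so z = z₀ + w.
Then 2 − z = 2 − (z₀ + w) = (2 − z₀) − w = -6 − w.
f(z) = 1/(-6 − w)^3 = (1/(-6)^3) · (1 − w/(-6))^{−3}.
By the binomial series (1−u)^{−3} = Σ_{n≥0} C(n+2, 2) u^n for |u|<1, with u = w/(-6):
  c_n = C(n+2, 2) / (-6)^(n+3).
  c_0 = 1/(-6)^3 = -1/216.
  c_1 = 3/(-6)^4 = 1/432.
  c_2 = 6/(-6)^5 = -1/1296.
  c_3 = 10/(-6)^6 = 5/23328.
The series is valid for |w/d| < 1, i.e. |z − z₀| < |d|.
Radius of convergence: R = |2 − z₀| = |-6| = 6 (distance from z₀ to the singularity z = 2).

c_0 = -1/216, c_1 = 1/432, c_2 = -1/1296, c_3 = 5/23328; R = 6.


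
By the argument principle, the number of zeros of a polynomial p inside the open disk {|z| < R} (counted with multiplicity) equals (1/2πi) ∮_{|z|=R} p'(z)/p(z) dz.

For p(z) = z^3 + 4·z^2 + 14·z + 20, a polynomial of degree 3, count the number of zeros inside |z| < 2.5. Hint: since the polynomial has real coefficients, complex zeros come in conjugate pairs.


The zeros of p are: -2, (-1 + 3i), (-1 - 3i).
Their magnitudes are: 2, 3.162, 3.162.
Zeros with |z| < R = 2.5: -2.
Count = 1.
By the argument principle, (1/2πi) ∮_{|z|=R} p'(z)/p(z) dz equals exactly this count.

Number of zeros inside |z| < 2.5: 1.


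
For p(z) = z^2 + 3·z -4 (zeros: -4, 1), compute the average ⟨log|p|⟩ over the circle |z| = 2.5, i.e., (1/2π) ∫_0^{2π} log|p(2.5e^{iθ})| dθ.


Zeros: -4, 1; r = 2.5.
Inside |z| < r: 1. Outside (|z| ≥ r): -4.
p(0) = -4, so log|p(0)| = log(4) = 1.3863.
Apply Jensen: I(r) = log|p(0)| + Σ_k log(r/|z_k|), summed over zeros inside |z| < r.
  log(r/|z_k|) for z_k = 1: log(2.5/1) = 0.9163
  Outside zeros (-4) contribute nothing to the Jensen sum.
Sum over inside zeros: 0.9163.
I(r) = log|p(0)| + (inside sum) = 1.3863 + 0.9163 = 2.3026.
Note: since some zeros are outside |z| ≤ r, the simplified n·log(r) form does NOT apply — only the inside zeros contribute.

I(r) ≈ 2.3026.


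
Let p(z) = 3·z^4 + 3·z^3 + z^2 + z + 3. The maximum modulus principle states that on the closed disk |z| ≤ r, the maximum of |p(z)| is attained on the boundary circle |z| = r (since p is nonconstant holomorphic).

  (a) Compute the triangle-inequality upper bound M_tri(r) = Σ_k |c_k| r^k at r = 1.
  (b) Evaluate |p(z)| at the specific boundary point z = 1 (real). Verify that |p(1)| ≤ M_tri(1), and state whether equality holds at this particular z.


Coefficients: c_0 = 3, c_1 = 1, c_2 = 1, c_3 = 3, c_4 = 3. Radius r = 1.
Part (a). Triangle bound: M_tri(r) = Σ_k |c_k| r^k
  = |3|·1^0 + |1|·1^1 + |1|·1^2 + |3|·1^3 + |3|·1^4
  = 3 + 1 + 1 + 3 + 3 = 11.
This bounds M(r) := max_{|z|=r} |p(z)| from above; equality holds iff all terms c_k z^k can be made to align in phase at a single z on |z|=r.
Part (b). At z = 1 (real, on the circle |z| = r):
  p(1) = (3)·1^0 + (1)·1^1 + (1)·1^2 + (3)·1^3 + (3)·1^4 = 11.
  |p(1)| = 11.
Since all nonzero coefficients share the same sign, |p(1)| = 11 = M_tri(1); the triangle bound is attained at z = 1, so in fact M(r) = 11.

M_tri(1) = 11; |p(1)| = 11; equality at z=1: yes.


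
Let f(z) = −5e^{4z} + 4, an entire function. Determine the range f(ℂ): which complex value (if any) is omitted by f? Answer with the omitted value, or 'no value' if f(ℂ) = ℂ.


Little Picard bounds the complement of f(ℂ) to at most one point.
e^{4z} is never zero on ℂ, so -5·e^{4z} takes every value in ℂ ∖ {0}. Adding 4 shifts the range to ℂ ∖ {4}. Thus f omits exactly the value 4.

Omitted value: 4.


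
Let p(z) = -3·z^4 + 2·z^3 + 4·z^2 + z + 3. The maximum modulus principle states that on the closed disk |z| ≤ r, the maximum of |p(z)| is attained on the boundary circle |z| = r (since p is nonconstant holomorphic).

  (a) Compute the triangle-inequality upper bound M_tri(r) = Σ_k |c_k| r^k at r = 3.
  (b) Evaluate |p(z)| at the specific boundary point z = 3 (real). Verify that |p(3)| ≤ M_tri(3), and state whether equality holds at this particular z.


Coefficients: c_0 = 3, c_1 = 1, c_2 = 4, c_3 = 2, c_4 = -3. Radius r = 3.
Part (a). Triangle bound: M_tri(r) = Σ_k |c_k| r^k
  = |3|·3^0 + |1|·3^1 + |4|·3^2 + |2|·3^3 + |-3|·3^4
  = 3 + 3 + 36 + 54 + 243 = 339.
This bounds M(r) := max_{|z|=r} |p(z)| from above; equality holds iff all terms c_k z^k can be made to align in phase at a single z on |z|=r.
Part (b). At z = 3 (real, on the circle |z| = r):
  p(3) = (3)·3^0 + (1)·3^1 + (4)·3^2 + (2)·3^3 + (-3)·3^4 = -147.
  |p(3)| = 147.
Check: |p(3)| = 147 ≤ 339 = M_tri(3). ✓ Equality does not hold at z = 3 (the coefficients have mixed signs, so the terms do not all align in phase there).

M_tri(3) = 339; |p(3)| = 147; equality at z=3: no.


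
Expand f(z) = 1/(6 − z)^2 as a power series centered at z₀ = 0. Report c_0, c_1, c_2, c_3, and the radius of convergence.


Let w = z − z₀, so z = z₀ + w.
Then 6 − z = 6 − (z₀ + w) = (6 − z₀) − w = 6 − w.
f(z) = 1/(6 − w)^2 = (1/(6)^2) · (1 − w/(6))^{−2}.
By the binomial series (1−u)^{−2} = Σ_{n≥0} C(n+1, 1) u^n for |u|<1, with u = w/(6):
  c_n = C(n+1, 1) / (6)^(n+2).
  c_0 = 1/(6)^2 = 1/36.
  c_1 = 2/(6)^3 = 1/108.
  c_2 = 3/(6)^4 = 1/432.
  c_3 = 4/(6)^5 = 1/1944.
The series is valid for |w/d| < 1, i.e. |z − z₀| < |d|.
Radius of convergence: R = |6 − z₀| = |6| = 6 (distance from z₀ to the singularity z = 6).

c_0 = 1/36, c_1 = 1/108, c_2 = 1/432, c_3 = 1/1944; R = 6.


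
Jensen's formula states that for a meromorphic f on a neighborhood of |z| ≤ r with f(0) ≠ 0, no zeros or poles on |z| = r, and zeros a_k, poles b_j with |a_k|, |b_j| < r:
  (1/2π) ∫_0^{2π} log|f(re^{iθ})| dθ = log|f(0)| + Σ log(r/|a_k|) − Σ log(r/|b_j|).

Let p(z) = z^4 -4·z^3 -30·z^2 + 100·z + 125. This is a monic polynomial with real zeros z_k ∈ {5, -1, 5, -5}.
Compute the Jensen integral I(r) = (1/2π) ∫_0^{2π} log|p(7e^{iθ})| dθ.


Zeros: -5, -1, 5, 5; r = 7.
Inside |z| < r: -5, -1, 5, 5. Outside (|z| ≥ r): ∅.
p(0) = 125, so log|p(0)| = log(125) = 4.8283.
Apply Jensen: I(r) = log|p(0)| + Σ_k log(r/|z_k|), summed over zeros inside |z| < r.
  log(r/|z_k|) for z_k = 5: log(7/5) = 0.3365
  log(r/|z_k|) for z_k = -1: log(7/1) = 1.9459
  log(r/|z_k|) for z_k = 5: log(7/5) = 0.3365
  log(r/|z_k|) for z_k = -5: log(7/5) = 0.3365
Sum over inside zeros: 2.9553.
I(r) = log|p(0)| + (inside sum) = 4.8283 + 2.9553 = 7.7836.
Closed form (all zeros inside, monic): I(r) = n·log(r) = 4·log(7) = 7.7836. ✓

I(r) ≈ 7.7836.


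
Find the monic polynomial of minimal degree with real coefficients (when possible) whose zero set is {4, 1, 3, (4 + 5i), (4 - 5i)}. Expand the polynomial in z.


The polynomial is p(z) = ∏_{α ∈ S} (z − α), where S = {4, 1, 3, (4 + 5i), (4 - 5i)}.
Expanding the product yields: p(z) = z^5 -16·z^4 + 124·z^3 -492·z^2 + 875·z -492.
Note conjugate pairs combine to real quadratics: (z − (4+5i))(z − (4−5i)) = z² − 8z + 41.
The resulting polynomial has degree 5 and real coefficients as required.

p(z) = z^5 -16·z^4 + 124·z^3 -492·z^2 + 875·z -492.


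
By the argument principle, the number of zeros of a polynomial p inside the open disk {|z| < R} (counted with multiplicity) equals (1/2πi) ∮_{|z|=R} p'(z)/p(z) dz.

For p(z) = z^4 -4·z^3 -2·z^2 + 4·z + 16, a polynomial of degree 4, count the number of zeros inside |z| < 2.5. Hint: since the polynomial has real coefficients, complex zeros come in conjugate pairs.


The zeros of p are: 4, (-1 + 1i), (-1 - 1i), 2.
Their magnitudes are: 4, 1.414, 1.414, 2.
Zeros with |z| < R = 2.5: (-1 + 1i), (-1 - 1i), 2.
Count = 3.
By the argument principle, (1/2πi) ∮_{|z|=R} p'(z)/p(z) dz equals exactly this count.

Number of zeros inside |z| < 2.5: 3.


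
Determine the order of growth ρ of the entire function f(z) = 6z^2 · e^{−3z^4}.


M(r) = max_{|z|=r} |6|·|z|^2·|e^{−3z^4}| = 6·r^2 · e^{3r^4} (the factors attain their maxima compatibly on |z|=r). Then log M(r) = log 6 + 2·log r + 3r^4, dominated by the last term, so log log M(r) ~ 4·log r. The polynomial factor 6z^2 contributes only a log r term and does not affect the order. ρ = 4.
Therefore ρ = 4.

Order ρ = 4.


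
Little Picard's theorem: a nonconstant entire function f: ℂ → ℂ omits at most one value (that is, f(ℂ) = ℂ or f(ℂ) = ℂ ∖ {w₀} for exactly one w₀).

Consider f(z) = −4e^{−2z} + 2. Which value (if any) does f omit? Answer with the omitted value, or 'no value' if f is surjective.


Little Picard bounds the complement of f(ℂ) to at most one point.
e^{−2z} is never zero on ℂ, so -4·e^{−2z} takes every value in ℂ ∖ {0}. Adding 2 shifts the range to ℂ ∖ {2}. Thus f omits exactly the value 2.

Omitted value: 2.


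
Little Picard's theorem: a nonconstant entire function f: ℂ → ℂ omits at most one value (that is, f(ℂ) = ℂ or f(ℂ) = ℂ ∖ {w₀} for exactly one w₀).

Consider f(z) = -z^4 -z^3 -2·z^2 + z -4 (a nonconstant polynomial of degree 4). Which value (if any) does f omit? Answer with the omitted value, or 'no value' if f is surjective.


Little Picard bounds the complement of f(ℂ) to at most one point.
For every w ∈ ℂ, the equation p(z) − w = 0 is a nonconstant polynomial in z and hence has at least one root by the fundamental theorem of algebra. So p is surjective onto ℂ, omitting no value.

Omitted value: no value.


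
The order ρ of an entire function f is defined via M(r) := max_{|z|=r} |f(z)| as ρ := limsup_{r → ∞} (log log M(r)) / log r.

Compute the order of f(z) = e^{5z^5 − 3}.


|e^{5z^5 − 3}| = e^{Re(5·z^5) + -3} ≤ e^{5|z|^5 + -3} = e^{5r^5 + -3} on |z| = r, so ρ ≤ 5. Choosing z on |z|=r so that 5·z^5 is real positive (always possible by picking arg z appropriately) gives |f(z)| = e^{5r^5 + -3}, matching the bound. The additive constant -3 does not affect log log M(r) ~ 5·log r. Hence ρ = 5.
Therefore ρ = 5.

Order ρ = 5.


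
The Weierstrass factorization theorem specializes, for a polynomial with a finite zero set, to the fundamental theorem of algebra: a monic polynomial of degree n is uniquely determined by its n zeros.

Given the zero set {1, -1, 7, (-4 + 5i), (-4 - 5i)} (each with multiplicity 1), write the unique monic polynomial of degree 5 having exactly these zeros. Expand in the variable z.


The polynomial is p(z) = ∏_{α ∈ S} (z − α), where S = {1, -1, 7, (-4 + 5i), (-4 - 5i)}.
Expanding the product yields: p(z) = z^5 + z^4 -16·z^3 -288·z^2 + 15·z + 287.
Note conjugate pairs combine to real quadratics: (z − (-4+5i))(z − (-4−5i)) = z² + 8z + 41.
The resulting polynomial has degree 5 and real coefficients as required.

p(z) = z^5 + z^4 -16·z^3 -288·z^2 + 15·z + 287.


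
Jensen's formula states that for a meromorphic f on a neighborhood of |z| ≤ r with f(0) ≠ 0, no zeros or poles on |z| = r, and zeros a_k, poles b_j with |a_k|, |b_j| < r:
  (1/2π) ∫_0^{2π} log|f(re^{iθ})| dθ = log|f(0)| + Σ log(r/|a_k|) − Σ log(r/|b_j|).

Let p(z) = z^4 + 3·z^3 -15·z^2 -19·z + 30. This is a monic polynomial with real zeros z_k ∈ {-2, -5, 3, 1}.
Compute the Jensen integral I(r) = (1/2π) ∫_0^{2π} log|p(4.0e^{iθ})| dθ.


Zeros: -5, -2, 1, 3; r = 4.0.
Inside |z| < r: -2, 1, 3. Outside (|z| ≥ r): -5.
p(0) = 30, so log|p(0)| = log(30) = 3.4012.
Apply Jensen: I(r) = log|p(0)| + Σ_k log(r/|z_k|), summed over zeros inside |z| < r.
  log(r/|z_k|) for z_k = -2: log(4.0/2) = 0.6931
  log(r/|z_k|) for z_k = 3: log(4.0/3) = 0.2877
  log(r/|z_k|) for z_k = 1: log(4.0/1) = 1.3863
  Outside zeros (-5) contribute nothing to the Jensen sum.
Sum over inside zeros: 2.3671.
I(r) = log|p(0)| + (inside sum) = 3.4012 + 2.3671 = 5.7683.
Note: since some zeros are outside |z| ≤ r, the simplified n·log(r) form does NOT apply — only the inside zeros contribute.

I(r) ≈ 5.7683.


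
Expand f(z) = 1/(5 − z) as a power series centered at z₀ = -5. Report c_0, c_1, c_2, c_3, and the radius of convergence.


Let w = z − z₀, so z = z₀ + w.
Then 5 − z = 5 − (z₀ + w) = (5 − z₀) − w = 10 − w.
f(z) = 1/(10 − w) = (1/(10)) · 1/(1 − w/(10)) = Σ_{n≥0} w^n / (10)^(n+1).
So c_n = 1/(10)^(n+1):
  c_0 = 1/(10)^1 = 1/10.
  c_1 = 1/(10)^2 = 1/100.
  c_2 = 1/(10)^3 = 1/1000.
  c_3 = 1/(10)^4 = 1/10000.
The series is valid for |w/d| < 1, i.e. |z − z₀| < |d|.
Radius of convergence: R = |5 − z₀| = |10| = 10 (distance from z₀ to the singularity z = 5).

c_0 = 1/10, c_1 = 1/100, c_2 = 1/1000, c_3 = 1/10000; R = 10.


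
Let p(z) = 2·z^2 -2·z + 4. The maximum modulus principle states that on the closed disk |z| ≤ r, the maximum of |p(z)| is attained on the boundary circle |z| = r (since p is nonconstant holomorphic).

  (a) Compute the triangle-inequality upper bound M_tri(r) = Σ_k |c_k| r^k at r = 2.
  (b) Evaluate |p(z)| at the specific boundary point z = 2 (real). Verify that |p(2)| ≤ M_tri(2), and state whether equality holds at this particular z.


Coefficients: c_0 = 4, c_1 = -2, c_2 = 2. Radius r = 2.
Part (a). Triangle bound: M_tri(r) = Σ_k |c_k| r^k
  = |4|·2^0 + |-2|·2^1 + |2|·2^2
  = 4 + 4 + 8 = 16.
This bounds M(r) := max_{|z|=r} |p(z)| from above; equality holds iff all terms c_k z^k can be made to align in phase at a single z on |z|=r.
Part (b). At z = 2 (real, on the circle |z| = r):
  p(2) = (4)·2^0 + (-2)·2^1 + (2)·2^2 = 8.
  |p(2)| = 8.
Check: |p(2)| = 8 ≤ 16 = M_tri(2). ✓ Equality does not hold at z = 2 (the coefficients have mixed signs, so the terms do not all align in phase there).

M_tri(2) = 16; |p(2)| = 8; equality at z=2: no.


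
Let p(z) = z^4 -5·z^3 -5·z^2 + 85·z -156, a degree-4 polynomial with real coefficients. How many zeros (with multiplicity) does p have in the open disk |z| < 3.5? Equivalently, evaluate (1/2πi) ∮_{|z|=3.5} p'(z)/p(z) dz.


The zeros of p are: -4, (3 + 2i), (3 - 2i), 3.
Their magnitudes are: 4, 3.606, 3.606, 3.
Zeros with |z| < R = 3.5: 3.
Count = 1.
By the argument principle, (1/2πi) ∮_{|z|=R} p'(z)/p(z) dz equals exactly this count.

Number of zeros inside |z| < 3.5: 1.


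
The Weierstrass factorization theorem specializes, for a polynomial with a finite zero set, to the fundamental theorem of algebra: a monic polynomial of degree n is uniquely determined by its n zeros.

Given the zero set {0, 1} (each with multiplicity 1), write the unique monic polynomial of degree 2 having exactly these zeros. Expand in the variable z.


The polynomial is p(z) = ∏_{α ∈ S} (z − α), where S = {0, 1}.
Expanding the product yields: p(z) = z^2 -z.
The resulting polynomial has degree 2 and real coefficients as required.

p(z) = z^2 -z.


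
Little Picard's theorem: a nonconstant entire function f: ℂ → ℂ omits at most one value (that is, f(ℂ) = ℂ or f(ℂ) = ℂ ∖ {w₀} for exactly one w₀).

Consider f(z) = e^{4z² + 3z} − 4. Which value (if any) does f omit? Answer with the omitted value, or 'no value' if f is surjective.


Little Picard bounds the complement of f(ℂ) to at most one point.
The exponent g(z) = 4z² + 3z is a nonconstant polynomial, hence surjective onto ℂ. So e^{g(z)} takes every value in {e^w : w ∈ ℂ} = ℂ ∖ {0}. Adding -4 shifts the range to ℂ ∖ {-4}. f omits exactly -4.

Omitted value: -4.


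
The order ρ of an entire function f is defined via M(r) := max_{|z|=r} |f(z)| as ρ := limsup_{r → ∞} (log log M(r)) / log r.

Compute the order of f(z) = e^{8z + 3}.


|e^{8z + 3}| = e^{Re(8·z) + 3} ≤ e^{8|z|^1 + 3} = e^{8r^1 + 3} on |z| = r, so ρ ≤ 1. Choosing z on |z|=r so that 8·z is real positive (always possible by picking arg z appropriately) gives |f(z)| = e^{8r^1 + 3}, matching the bound. The additive constant 3 does not affect log log M(r) ~ 1·log r. Hence ρ = 1.
Therefore ρ = 1.

Order ρ = 1.


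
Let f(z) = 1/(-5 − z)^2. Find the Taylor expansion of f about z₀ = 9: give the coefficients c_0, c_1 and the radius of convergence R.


Let w = z − z₀, so z = z₀ + w.
Then -5 − z = -5 − (z₀ + w) = (-5 − z₀) − w = -14 − w.
f(z) = 1/(-14 − w)^2 = (1/(-14)^2) · (1 − w/(-14))^{−2}.
By the binomial series (1−u)^{−2} = Σ_{n≥0} C(n+1, 1) u^n for |u|<1, with u = w/(-14):
  c_n = C(n+1, 1) / (-14)^(n+2).
  c_0 = 1/(-14)^2 = 1/196.
  c_1 = 2/(-14)^3 = -1/1372.
The series is valid for |w/d| < 1, i.e. |z − z₀| < |d|.
Radius of convergence: R = |-5 − z₀| = |-14| = 14 (distance from z₀ to the singularity z = -5).

c_0 = 1/196, c_1 = -1/1372; R = 14.


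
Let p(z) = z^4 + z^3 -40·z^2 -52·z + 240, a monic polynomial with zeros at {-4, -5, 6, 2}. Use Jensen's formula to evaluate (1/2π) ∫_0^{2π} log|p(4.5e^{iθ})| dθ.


Zeros: -5, -4, 2, 6; r = 4.5.
Inside |z| < r: -4, 2. Outside (|z| ≥ r): -5, 6.
p(0) = 240, so log|p(0)| = log(240) = 5.4806.
Apply Jensen: I(r) = log|p(0)| + Σ_k log(r/|z_k|), summed over zeros inside |z| < r.
  log(r/|z_k|) for z_k = -4: log(4.5/4) = 0.1178
  log(r/|z_k|) for z_k = 2: log(4.5/2) = 0.8109
  Outside zeros (-5, 6) contribute nothing to the Jensen sum.
Sum over inside zeros: 0.9287.
I(r) = log|p(0)| + (inside sum) = 5.4806 + 0.9287 = 6.4094.
Note: since some zeros are outside |z| ≤ r, the simplified n·log(r) form does NOT apply — only the inside zeros contribute.

I(r) ≈ 6.4094.


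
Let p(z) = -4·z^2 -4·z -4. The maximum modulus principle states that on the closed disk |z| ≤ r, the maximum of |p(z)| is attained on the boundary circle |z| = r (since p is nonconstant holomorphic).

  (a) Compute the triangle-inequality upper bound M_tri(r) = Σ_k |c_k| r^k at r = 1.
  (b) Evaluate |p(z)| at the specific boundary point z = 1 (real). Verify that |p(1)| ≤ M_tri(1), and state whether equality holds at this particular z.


Coefficients: c_0 = -4, c_1 = -4, c_2 = -4. Radius r = 1.
Part (a). Triangle bound: M_tri(r) = Σ_k |c_k| r^k
  = |-4|·1^0 + |-4|·1^1 + |-4|·1^2
  = 4 + 4 + 4 = 12.
This bounds M(r) := max_{|z|=r} |p(z)| from above; equality holds iff all terms c_k z^k can be made to align in phase at a single z on |z|=r.
Part (b). At z = 1 (real, on the circle |z| = r):
  p(1) = (-4)·1^0 + (-4)·1^1 + (-4)·1^2 = -12.
  |p(1)| = 12.
Since all nonzero coefficients share the same sign, |p(1)| = 12 = M_tri(1); the triangle bound is attained at z = 1, so in fact M(r) = 12.

M_tri(1) = 12; |p(1)| = 12; equality at z=1: yes.


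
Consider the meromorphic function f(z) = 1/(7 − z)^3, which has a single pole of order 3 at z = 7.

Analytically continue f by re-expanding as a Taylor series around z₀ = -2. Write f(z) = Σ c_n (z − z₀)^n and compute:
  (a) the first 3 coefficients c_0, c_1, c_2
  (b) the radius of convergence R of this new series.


Let w = z − z₀, so z = z₀ + w.
Then 7 − z = 7 − (z₀ + w) = (7 − z₀) − w = 9 − w.
f(z) = 1/(9 − w)^3 = (1/(9)^3) · (1 − w/(9))^{−3}.
By the binomial series (1−u)^{−3} = Σ_{n≥0} C(n+2, 2) u^n for |u|<1, with u = w/(9):
  c_n = C(n+2, 2) / (9)^(n+3).
  c_0 = 1/(9)^3 = 1/729.
  c_1 = 3/(9)^4 = 1/2187.
  c_2 = 6/(9)^5 = 2/19683.
The series is valid for |w/d| < 1, i.e. |z − z₀| < |d|.
Radius of convergence: R = |7 − z₀| = |9| = 9 (distance from z₀ to the singularity z = 7).

c_0 = 1/729, c_1 = 1/2187, c_2 = 2/19683; R = 9.
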